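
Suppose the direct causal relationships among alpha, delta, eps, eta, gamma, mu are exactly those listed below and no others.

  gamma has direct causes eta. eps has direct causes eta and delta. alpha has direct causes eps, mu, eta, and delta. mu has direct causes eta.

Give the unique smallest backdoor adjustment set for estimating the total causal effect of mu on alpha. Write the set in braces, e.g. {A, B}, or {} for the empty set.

Variables eligible for adjustment (non-descendants of mu, excluding mu and alpha): {delta, eps, eta, gamma}.
Backdoor paths from mu to alpha:
  P1: mu <- eta -> eps <- delta -> alpha
  P2: mu <- eta -> eps -> alpha
  P3: mu <- eta -> alpha
The empty set is not sufficient: P2 (mu <- eta -> eps -> alpha) has no collider blocking it and no conditioned non-collider, so it is open.
Try {eta}:
  P1: blocked at fork node eta ∈ conditioning set.
  P2: blocked at fork node eta ∈ conditioning set.
  P3: blocked at fork node eta ∈ conditioning set.
{eta} contains no descendant of mu and blocks every backdoor path.
No other singleton works — e.g. {delta} leaves P2 open — so {eta} is the unique smallest valid adjustment set.

{eta}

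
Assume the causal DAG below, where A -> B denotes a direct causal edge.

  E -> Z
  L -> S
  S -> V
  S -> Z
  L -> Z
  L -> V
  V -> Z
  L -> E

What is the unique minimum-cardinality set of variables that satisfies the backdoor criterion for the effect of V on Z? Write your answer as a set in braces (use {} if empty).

{L, S}

Variables eligible for adjustment (non-descendants of V, excluding V and Z): {E, L, S}.
Backdoor paths from V to Z:
  P1: V <- L -> E -> Z
  P2: V <- L -> S -> Z
  P3: V <- L -> Z
  P4: V <- S <- L -> E -> Z
  P5: V <- S <- L -> Z
  P6: V <- S -> Z
The empty set is not sufficient: P1 (V <- L -> E -> Z) has no collider blocking it and no conditioned non-collider, so it is open.
Try {L, S}:
  P1: blocked at fork node L ∈ conditioning set.
  P2: blocked at fork node L ∈ conditioning set.
  P3: blocked at fork node L ∈ conditioning set.
  P4: blocked at chain node S ∈ conditioning set.
  P5: blocked at chain node S ∈ conditioning set.
  P6: blocked at fork node S ∈ conditioning set.
{L, S} contains no descendant of V and blocks every backdoor path.
Every element of {L, S} is needed (dropping L leaves P1 open; dropping S leaves P6 open), so no proper subset is valid.
Among all size-2 subsets of the eligible variables, only {L, S} blocks every backdoor path, so it is the unique smallest valid adjustment set.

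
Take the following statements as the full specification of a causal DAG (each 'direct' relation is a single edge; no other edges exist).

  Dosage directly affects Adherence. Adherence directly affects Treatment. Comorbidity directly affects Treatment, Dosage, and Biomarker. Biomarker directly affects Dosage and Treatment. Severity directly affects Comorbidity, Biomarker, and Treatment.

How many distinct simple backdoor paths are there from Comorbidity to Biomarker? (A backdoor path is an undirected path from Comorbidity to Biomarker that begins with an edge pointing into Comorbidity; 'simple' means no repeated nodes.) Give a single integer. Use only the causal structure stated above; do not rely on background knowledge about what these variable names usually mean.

3

A backdoor path from Comorbidity to Biomarker is any simple undirected path whose first edge points into Comorbidity (i.e. leaves Comorbidity via a parent).
Parents of Comorbidity: {Severity}.
Enumerating:
  P1: Comorbidity <- Severity -> Biomarker
  P2: Comorbidity <- Severity -> Treatment <- Biomarker
  P3: Comorbidity <- Severity -> Treatment <- Adherence <- Dosage <- Biomarker
That exhausts the simple backdoor paths. Count: 3.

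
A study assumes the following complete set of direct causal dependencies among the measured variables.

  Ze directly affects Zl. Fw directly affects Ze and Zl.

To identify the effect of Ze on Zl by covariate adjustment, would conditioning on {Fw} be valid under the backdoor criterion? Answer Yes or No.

Backdoor paths from Ze to Zl (paths whose first edge points into Ze):
  P1: Ze <- Fw -> Zl
Condition 1 (no descendant of Ze in the set): holds — descendants of Ze are {Zl}; none are in {Fw}.
Condition 2 (every backdoor path blocked by {Fw}):
  P1: blocked at fork node Fw ∈ conditioning set.
{Fw} satisfies the backdoor criterion.

Yes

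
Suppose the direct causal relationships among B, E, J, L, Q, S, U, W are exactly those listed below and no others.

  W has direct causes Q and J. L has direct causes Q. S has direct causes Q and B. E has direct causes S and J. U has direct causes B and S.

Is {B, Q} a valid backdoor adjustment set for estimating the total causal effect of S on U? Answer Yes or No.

Yes

Backdoor paths from S to U (paths whose first edge points into S):
  P1: S <- B -> U
Condition 1 (no descendant of S in the set): holds — descendants of S are {E, U}; none are in {B, Q}.
Condition 2 (every backdoor path blocked by {B, Q}):
  P1: blocked at fork node B ∈ conditioning set.
{B, Q} satisfies the backdoor criterion.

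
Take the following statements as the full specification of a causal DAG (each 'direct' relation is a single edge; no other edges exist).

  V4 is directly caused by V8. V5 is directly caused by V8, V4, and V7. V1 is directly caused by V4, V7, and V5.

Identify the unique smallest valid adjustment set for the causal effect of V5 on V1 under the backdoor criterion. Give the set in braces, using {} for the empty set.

Variables eligible for adjustment (non-descendants of V5, excluding V5 and V1): {V4, V7, V8}.
Backdoor paths from V5 to V1:
  P1: V5 <- V8 -> V4 -> V1
  P2: V5 <- V7 -> V1
  P3: V5 <- V4 -> V1
The empty set is not sufficient: P1 (V5 <- V8 -> V4 -> V1) has no collider blocking it and no conditioned non-collider, so it is open.
Try {V4, V7}:
  P1: blocked at chain node V4 ∈ conditioning set.
  P2: blocked at fork node V7 ∈ conditioning set.
  P3: blocked at fork node V4 ∈ conditioning set.
{V4, V7} contains no descendant of V5 and blocks every backdoor path.
Every element of {V4, V7} is needed (dropping V4 leaves P1 open; dropping V7 leaves P2 open), so no proper subset is valid.
Among all size-2 subsets of the eligible variables, only {V4, V7} blocks every backdoor path, so it is the unique smallest valid adjustment set.

{V4, V7}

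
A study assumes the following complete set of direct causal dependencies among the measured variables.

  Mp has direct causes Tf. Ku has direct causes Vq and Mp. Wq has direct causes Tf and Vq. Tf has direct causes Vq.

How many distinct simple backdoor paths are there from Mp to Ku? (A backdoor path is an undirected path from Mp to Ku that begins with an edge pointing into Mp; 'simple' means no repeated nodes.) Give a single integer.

A backdoor path from Mp to Ku is any simple undirected path whose first edge points into Mp (i.e. leaves Mp via a parent).
Parents of Mp: {Tf}.
Enumerating:
  P1: Mp <- Tf <- Vq -> Ku
  P2: Mp <- Tf -> Wq <- Vq -> Ku
That exhausts the simple backdoor paths. Count: 2.

2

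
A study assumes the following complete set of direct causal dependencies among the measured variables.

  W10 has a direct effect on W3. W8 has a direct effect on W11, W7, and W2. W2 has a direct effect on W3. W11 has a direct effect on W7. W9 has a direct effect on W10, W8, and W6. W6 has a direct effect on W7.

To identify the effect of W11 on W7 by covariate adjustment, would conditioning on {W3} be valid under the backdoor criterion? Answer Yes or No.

No

Backdoor paths from W11 to W7 (paths whose first edge points into W11):
  P1: W11 <- W8 <- W9 -> W6 -> W7
  P2: W11 <- W8 -> W2 -> W3 <- W10 <- W9 -> W6 -> W7
  P3: W11 <- W8 -> W7
Condition 1 (no descendant of W11 in the set): holds — descendants of W11 are {W7}; none are in {W3}.
Condition 2 (every backdoor path blocked by {W3}):
  P1: open — no interior node is in the conditioning set.
  P2: open — collider(s) W3 are conditioned on (or have a conditioned descendant) and no non-collider on the path is in the set.
  P3: open — no interior node is in the conditioning set.
{W3} does not satisfy the backdoor criterion.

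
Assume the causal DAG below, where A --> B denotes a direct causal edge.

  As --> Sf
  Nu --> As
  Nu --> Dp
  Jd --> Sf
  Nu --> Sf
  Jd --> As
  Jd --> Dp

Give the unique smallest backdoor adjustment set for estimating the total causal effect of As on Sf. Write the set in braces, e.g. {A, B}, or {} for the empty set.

Variables eligible for adjustment (non-descendants of As, excluding As and Sf): {Dp, Jd, Nu}.
Backdoor paths from As to Sf:
  P1: As <- Nu -> Sf
  P2: As <- Nu -> Dp <- Jd -> Sf
  P3: As <- Jd -> Sf
  P4: As <- Jd -> Dp <- Nu -> Sf
The empty set is not sufficient: P1 (As <- Nu -> Sf) has no collider blocking it and no conditioned non-collider, so it is open.
Try {Jd, Nu}:
  P1: blocked at fork node Nu ∈ conditioning set.
  P2: blocked at fork node Nu ∈ conditioning set.
  P3: blocked at fork node Jd ∈ conditioning set.
  P4: blocked at fork node Jd ∈ conditioning set.
{Jd, Nu} contains no descendant of As and blocks every backdoor path.
Every element of {Jd, Nu} is needed (dropping Jd leaves P3 open; dropping Nu leaves P1 open), so no proper subset is valid.
Among all size-2 subsets of the eligible variables, only {Jd, Nu} blocks every backdoor path, so it is the unique smallest valid adjustment set.

{Jd, Nu}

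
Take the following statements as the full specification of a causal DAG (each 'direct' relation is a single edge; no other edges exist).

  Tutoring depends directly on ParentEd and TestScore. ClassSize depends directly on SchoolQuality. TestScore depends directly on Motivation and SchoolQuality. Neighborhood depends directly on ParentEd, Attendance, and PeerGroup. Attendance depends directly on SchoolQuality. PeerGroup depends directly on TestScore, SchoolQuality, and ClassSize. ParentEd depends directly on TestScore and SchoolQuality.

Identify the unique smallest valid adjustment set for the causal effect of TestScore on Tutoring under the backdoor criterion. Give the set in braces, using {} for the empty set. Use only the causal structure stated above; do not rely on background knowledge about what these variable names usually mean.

Variables eligible for adjustment (non-descendants of TestScore, excluding TestScore and Tutoring): {Attendance, ClassSize, Motivation, SchoolQuality}.
Backdoor paths from TestScore to Tutoring:
  P1: TestScore <- SchoolQuality -> Attendance -> Neighborhood <- ParentEd -> Tutoring
  P2: TestScore <- SchoolQuality -> ParentEd -> Tutoring
  P3: TestScore <- SchoolQuality -> ClassSize -> PeerGroup -> Neighborhood <- ParentEd -> Tutoring
  P4: TestScore <- SchoolQuality -> PeerGroup -> Neighborhood <- ParentEd -> Tutoring
The empty set is not sufficient: P2 (TestScore <- SchoolQuality -> ParentEd -> Tutoring) has no collider blocking it and no conditioned non-collider, so it is open.
Try {SchoolQuality}:
  P1: blocked at fork node SchoolQuality ∈ conditioning set.
  P2: blocked at fork node SchoolQuality ∈ conditioning set.
  P3: blocked at fork node SchoolQuality ∈ conditioning set.
  P4: blocked at fork node SchoolQuality ∈ conditioning set.
{SchoolQuality} contains no descendant of TestScore and blocks every backdoor path.
No other singleton works — e.g. {Motivation} leaves P2 open — so {SchoolQuality} is the unique smallest valid adjustment set.

{SchoolQuality}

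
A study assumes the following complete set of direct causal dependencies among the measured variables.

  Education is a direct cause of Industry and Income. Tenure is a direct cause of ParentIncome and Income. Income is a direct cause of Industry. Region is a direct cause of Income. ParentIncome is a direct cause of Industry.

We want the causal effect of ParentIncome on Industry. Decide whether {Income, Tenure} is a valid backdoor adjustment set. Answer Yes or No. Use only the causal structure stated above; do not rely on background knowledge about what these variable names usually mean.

Backdoor paths from ParentIncome to Industry (paths whose first edge points into ParentIncome):
  P1: ParentIncome <- Tenure -> Income <- Education -> Industry
  P2: ParentIncome <- Tenure -> Income -> Industry
Condition 1 (no descendant of ParentIncome in the set): holds — descendants of ParentIncome are {Industry}; none are in {Income, Tenure}.
Condition 2 (every backdoor path blocked by {Income, Tenure}):
  P1: blocked at fork node Tenure ∈ conditioning set.
  P2: blocked at fork node Tenure ∈ conditioning set.
{Income, Tenure} satisfies the backdoor criterion.

Yes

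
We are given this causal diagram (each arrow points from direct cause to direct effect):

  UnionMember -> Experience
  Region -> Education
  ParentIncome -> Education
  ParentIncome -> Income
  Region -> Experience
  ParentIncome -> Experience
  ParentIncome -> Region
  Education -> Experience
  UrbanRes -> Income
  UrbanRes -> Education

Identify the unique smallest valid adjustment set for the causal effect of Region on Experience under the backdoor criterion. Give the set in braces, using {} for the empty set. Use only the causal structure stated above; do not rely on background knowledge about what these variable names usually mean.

{ParentIncome}

Variables eligible for adjustment (non-descendants of Region, excluding Region and Experience): {Income, ParentIncome, UnionMember, UrbanRes}.
Backdoor paths from Region to Experience:
  P1: Region <- ParentIncome -> Income <- UrbanRes -> Education -> Experience
  P2: Region <- ParentIncome -> Education -> Experience
  P3: Region <- ParentIncome -> Experience
The empty set is not sufficient: P2 (Region <- ParentIncome -> Education -> Experience) has no collider blocking it and no conditioned non-collider, so it is open.
Try {ParentIncome}:
  P1: blocked at fork node ParentIncome ∈ conditioning set.
  P2: blocked at fork node ParentIncome ∈ conditioning set.
  P3: blocked at fork node ParentIncome ∈ conditioning set.
{ParentIncome} contains no descendant of Region and blocks every backdoor path.
No other singleton works — e.g. {UrbanRes} leaves P2 open — so {ParentIncome} is the unique smallest valid adjustment set.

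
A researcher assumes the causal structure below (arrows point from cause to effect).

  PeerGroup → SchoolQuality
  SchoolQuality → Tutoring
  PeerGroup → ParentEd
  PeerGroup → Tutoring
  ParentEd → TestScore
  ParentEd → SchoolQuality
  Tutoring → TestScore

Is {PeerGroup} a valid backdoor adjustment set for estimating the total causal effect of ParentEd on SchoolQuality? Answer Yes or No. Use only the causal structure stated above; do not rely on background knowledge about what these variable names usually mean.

Backdoor paths from ParentEd to SchoolQuality (paths whose first edge points into ParentEd):
  P1: ParentEd <- PeerGroup -> SchoolQuality
  P2: ParentEd <- PeerGroup -> Tutoring <- SchoolQuality
Condition 1 (no descendant of ParentEd in the set): holds — descendants of ParentEd are {SchoolQuality, TestScore, Tutoring}; none are in {PeerGroup}.
Condition 2 (every backdoor path blocked by {PeerGroup}):
  P1: blocked at fork node PeerGroup ∈ conditioning set.
  P2: blocked at fork node PeerGroup ∈ conditioning set.
{PeerGroup} satisfies the backdoor criterion.

Yes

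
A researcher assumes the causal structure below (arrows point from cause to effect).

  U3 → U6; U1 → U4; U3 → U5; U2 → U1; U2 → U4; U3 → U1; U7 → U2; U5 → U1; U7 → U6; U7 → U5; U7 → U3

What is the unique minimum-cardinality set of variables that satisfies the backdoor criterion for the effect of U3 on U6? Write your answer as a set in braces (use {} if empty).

Variables eligible for adjustment (non-descendants of U3, excluding U3 and U6): {U2, U7}.
Backdoor paths from U3 to U6:
  P1: U3 <- U7 -> U6
The empty set is not sufficient: P1 (U3 <- U7 -> U6) has no collider blocking it and no conditioned non-collider, so it is open.
Try {U7}:
  P1: blocked at fork node U7 ∈ conditioning set.
{U7} contains no descendant of U3 and blocks every backdoor path.
No other singleton works — e.g. {U2} leaves P1 open — so {U7} is the unique smallest valid adjustment set.

{U7}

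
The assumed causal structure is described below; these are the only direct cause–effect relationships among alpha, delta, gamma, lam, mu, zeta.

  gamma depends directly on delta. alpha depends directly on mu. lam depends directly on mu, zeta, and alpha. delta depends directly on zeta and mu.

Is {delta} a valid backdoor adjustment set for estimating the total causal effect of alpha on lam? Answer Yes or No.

Backdoor paths from alpha to lam (paths whose first edge points into alpha):
  P1: alpha <- mu -> lam
  P2: alpha <- mu -> delta <- zeta -> lam
Condition 1 (no descendant of alpha in the set): holds — descendants of alpha are {lam}; none are in {delta}.
Condition 2 (every backdoor path blocked by {delta}):
  P1: open — no interior node is in the conditioning set.
  P2: open — collider(s) delta are conditioned on (or have a conditioned descendant) and no non-collider on the path is in the set.
{delta} does not satisfy the backdoor criterion.

No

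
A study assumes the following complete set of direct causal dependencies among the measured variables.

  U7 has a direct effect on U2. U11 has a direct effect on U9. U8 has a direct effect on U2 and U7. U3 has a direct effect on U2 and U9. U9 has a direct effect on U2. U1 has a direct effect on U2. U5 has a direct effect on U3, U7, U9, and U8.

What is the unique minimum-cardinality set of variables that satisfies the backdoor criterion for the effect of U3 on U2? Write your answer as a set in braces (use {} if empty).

{U5}

Variables eligible for adjustment (non-descendants of U3, excluding U3 and U2): {U1, U11, U5, U7, U8}.
Backdoor paths from U3 to U2:
  P1: U3 <- U5 -> U8 -> U7 -> U2
  P2: U3 <- U5 -> U8 -> U2
  P3: U3 <- U5 -> U7 <- U8 -> U2
  P4: U3 <- U5 -> U7 -> U2
  P5: U3 <- U5 -> U9 -> U2
The empty set is not sufficient: P1 (U3 <- U5 -> U8 -> U7 -> U2) has no collider blocking it and no conditioned non-collider, so it is open.
Try {U5}:
  P1: blocked at fork node U5 ∈ conditioning set.
  P2: blocked at fork node U5 ∈ conditioning set.
  P3: blocked at fork node U5 ∈ conditioning set.
  P4: blocked at fork node U5 ∈ conditioning set.
  P5: blocked at fork node U5 ∈ conditioning set.
{U5} contains no descendant of U3 and blocks every backdoor path.
No other singleton works — e.g. {U11} leaves P1 open — so {U5} is the unique smallest valid adjustment set.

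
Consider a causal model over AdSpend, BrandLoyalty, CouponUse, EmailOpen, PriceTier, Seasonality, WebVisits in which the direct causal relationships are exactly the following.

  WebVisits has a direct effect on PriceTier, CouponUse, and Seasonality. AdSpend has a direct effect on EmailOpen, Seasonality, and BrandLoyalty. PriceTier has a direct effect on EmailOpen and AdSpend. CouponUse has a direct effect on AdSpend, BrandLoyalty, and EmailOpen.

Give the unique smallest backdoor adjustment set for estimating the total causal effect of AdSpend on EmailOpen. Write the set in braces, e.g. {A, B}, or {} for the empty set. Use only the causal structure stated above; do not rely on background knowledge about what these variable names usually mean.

Variables eligible for adjustment (non-descendants of AdSpend, excluding AdSpend and EmailOpen): {CouponUse, PriceTier, WebVisits}.
Backdoor paths from AdSpend to EmailOpen:
  P1: AdSpend <- PriceTier <- WebVisits -> CouponUse -> EmailOpen
  P2: AdSpend <- PriceTier -> EmailOpen
  P3: AdSpend <- CouponUse <- WebVisits -> PriceTier -> EmailOpen
  P4: AdSpend <- CouponUse -> EmailOpen
The empty set is not sufficient: P1 (AdSpend <- PriceTier <- WebVisits -> CouponUse -> EmailOpen) has no collider blocking it and no conditioned non-collider, so it is open.
Try {CouponUse, PriceTier}:
  P1: blocked at chain node PriceTier ∈ conditioning set.
  P2: blocked at fork node PriceTier ∈ conditioning set.
  P3: blocked at chain node CouponUse ∈ conditioning set.
  P4: blocked at fork node CouponUse ∈ conditioning set.
{CouponUse, PriceTier} contains no descendant of AdSpend and blocks every backdoor path.
Every element of {CouponUse, PriceTier} is needed (dropping CouponUse leaves P4 open; dropping PriceTier leaves P2 open), so no proper subset is valid.
Among all size-2 subsets of the eligible variables, only {CouponUse, PriceTier} blocks every backdoor path, so it is the unique smallest valid adjustment set.

{CouponUse, PriceTier}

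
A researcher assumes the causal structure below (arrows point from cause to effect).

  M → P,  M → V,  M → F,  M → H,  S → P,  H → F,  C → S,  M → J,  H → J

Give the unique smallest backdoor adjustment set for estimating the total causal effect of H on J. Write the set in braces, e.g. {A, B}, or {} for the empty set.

{M}

Variables eligible for adjustment (non-descendants of H, excluding H and J): {C, M, P, S, V}.
Backdoor paths from H to J:
  P1: H <- M -> J
The empty set is not sufficient: P1 (H <- M -> J) has no collider blocking it and no conditioned non-collider, so it is open.
Try {M}:
  P1: blocked at fork node M ∈ conditioning set.
{M} contains no descendant of H and blocks every backdoor path.
No other singleton works — e.g. {C} leaves P1 open — so {M} is the unique smallest valid adjustment set.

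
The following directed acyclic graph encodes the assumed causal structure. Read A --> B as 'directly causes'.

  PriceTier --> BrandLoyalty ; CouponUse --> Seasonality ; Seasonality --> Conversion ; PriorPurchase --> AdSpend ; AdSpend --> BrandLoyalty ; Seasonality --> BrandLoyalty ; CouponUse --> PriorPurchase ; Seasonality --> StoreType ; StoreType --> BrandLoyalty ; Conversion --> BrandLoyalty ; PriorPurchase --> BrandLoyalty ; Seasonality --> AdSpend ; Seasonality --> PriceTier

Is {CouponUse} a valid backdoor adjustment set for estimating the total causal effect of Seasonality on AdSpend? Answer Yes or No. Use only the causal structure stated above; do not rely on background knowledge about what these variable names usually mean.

Backdoor paths from Seasonality to AdSpend (paths whose first edge points into Seasonality):
  P1: Seasonality <- CouponUse -> PriorPurchase -> AdSpend
  P2: Seasonality <- CouponUse -> PriorPurchase -> BrandLoyalty <- AdSpend
Condition 1 (no descendant of Seasonality in the set): holds — descendants of Seasonality are {AdSpend, BrandLoyalty, Conversion, PriceTier, StoreType}; none are in {CouponUse}.
Condition 2 (every backdoor path blocked by {CouponUse}):
  P1: blocked at fork node CouponUse ∈ conditioning set.
  P2: blocked at fork node CouponUse ∈ conditioning set.
{CouponUse} satisfies the backdoor criterion.

Yes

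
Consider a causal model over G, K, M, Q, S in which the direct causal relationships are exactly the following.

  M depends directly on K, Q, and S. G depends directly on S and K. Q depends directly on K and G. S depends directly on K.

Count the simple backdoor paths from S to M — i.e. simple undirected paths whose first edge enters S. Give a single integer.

A backdoor path from S to M is any simple undirected path whose first edge points into S (i.e. leaves S via a parent).
Parents of S: {K}.
Enumerating:
  P1: S <- K -> G -> Q -> M
  P2: S <- K -> Q -> M
  P3: S <- K -> M
That exhausts the simple backdoor paths. Count: 3.

3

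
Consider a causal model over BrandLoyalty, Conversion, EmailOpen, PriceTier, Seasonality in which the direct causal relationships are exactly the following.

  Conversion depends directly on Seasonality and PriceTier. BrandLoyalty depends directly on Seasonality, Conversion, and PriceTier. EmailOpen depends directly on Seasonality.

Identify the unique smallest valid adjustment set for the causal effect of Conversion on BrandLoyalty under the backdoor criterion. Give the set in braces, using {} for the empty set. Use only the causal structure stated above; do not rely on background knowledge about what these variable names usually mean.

Variables eligible for adjustment (non-descendants of Conversion, excluding Conversion and BrandLoyalty): {EmailOpen, PriceTier, Seasonality}.
Backdoor paths from Conversion to BrandLoyalty:
  P1: Conversion <- PriceTier -> BrandLoyalty
  P2: Conversion <- Seasonality -> BrandLoyalty
The empty set is not sufficient: P1 (Conversion <- PriceTier -> BrandLoyalty) has no collider blocking it and no conditioned non-collider, so it is open.
Try {PriceTier, Seasonality}:
  P1: blocked at fork node PriceTier ∈ conditioning set.
  P2: blocked at fork node Seasonality ∈ conditioning set.
{PriceTier, Seasonality} contains no descendant of Conversion and blocks every backdoor path.
Every element of {PriceTier, Seasonality} is needed (dropping PriceTier leaves P1 open; dropping Seasonality leaves P2 open), so no proper subset is valid.
Among all size-2 subsets of the eligible variables, only {PriceTier, Seasonality} blocks every backdoor path, so it is the unique smallest valid adjustment set.

{PriceTier, Seasonality}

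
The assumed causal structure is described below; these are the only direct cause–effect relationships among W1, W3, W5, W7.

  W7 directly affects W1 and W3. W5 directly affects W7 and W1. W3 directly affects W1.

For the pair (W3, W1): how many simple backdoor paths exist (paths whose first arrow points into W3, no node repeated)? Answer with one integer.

A backdoor path from W3 to W1 is any simple undirected path whose first edge points into W3 (i.e. leaves W3 via a parent).
Parents of W3: {W7}.
Enumerating:
  P1: W3 <- W7 <- W5 -> W1
  P2: W3 <- W7 -> W1
That exhausts the simple backdoor paths. Count: 2.

2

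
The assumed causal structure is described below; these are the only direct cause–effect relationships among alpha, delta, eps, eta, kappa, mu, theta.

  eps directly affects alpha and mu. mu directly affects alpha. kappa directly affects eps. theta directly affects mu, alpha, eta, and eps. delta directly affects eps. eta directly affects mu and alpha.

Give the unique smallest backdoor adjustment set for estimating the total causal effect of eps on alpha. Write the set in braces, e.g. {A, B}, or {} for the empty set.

Variables eligible for adjustment (non-descendants of eps, excluding eps and alpha): {delta, eta, kappa, theta}.
Backdoor paths from eps to alpha:
  P1: eps <- theta -> eta -> mu -> alpha
  P2: eps <- theta -> eta -> alpha
  P3: eps <- theta -> mu <- eta -> alpha
  P4: eps <- theta -> mu -> alpha
  P5: eps <- theta -> alpha
The empty set is not sufficient: P1 (eps <- theta -> eta -> mu -> alpha) has no collider blocking it and no conditioned non-collider, so it is open.
Try {theta}:
  P1: blocked at fork node theta ∈ conditioning set.
  P2: blocked at fork node theta ∈ conditioning set.
  P3: blocked at fork node theta ∈ conditioning set.
  P4: blocked at fork node theta ∈ conditioning set.
  P5: blocked at fork node theta ∈ conditioning set.
{theta} contains no descendant of eps and blocks every backdoor path.
No other singleton works — e.g. {kappa} leaves P1 open — so {theta} is the unique smallest valid adjustment set.

{theta}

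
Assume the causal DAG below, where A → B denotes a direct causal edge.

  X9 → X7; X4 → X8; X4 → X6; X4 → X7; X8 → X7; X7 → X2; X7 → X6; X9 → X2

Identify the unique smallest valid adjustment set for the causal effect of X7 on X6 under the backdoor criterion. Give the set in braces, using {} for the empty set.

Variables eligible for adjustment (non-descendants of X7, excluding X7 and X6): {X4, X8, X9}.
Backdoor paths from X7 to X6:
  P1: X7 <- X4 -> X6
  P2: X7 <- X8 <- X4 -> X6
The empty set is not sufficient: P1 (X7 <- X4 -> X6) has no collider blocking it and no conditioned non-collider, so it is open.
Try {X4}:
  P1: blocked at fork node X4 ∈ conditioning set.
  P2: blocked at fork node X4 ∈ conditioning set.
{X4} contains no descendant of X7 and blocks every backdoor path.
No other singleton works — e.g. {X9} leaves P1 open — so {X4} is the unique smallest valid adjustment set.

{X4}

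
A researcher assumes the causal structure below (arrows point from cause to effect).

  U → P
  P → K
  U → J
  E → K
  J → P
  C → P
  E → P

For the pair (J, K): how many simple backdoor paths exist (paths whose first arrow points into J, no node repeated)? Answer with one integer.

A backdoor path from J to K is any simple undirected path whose first edge points into J (i.e. leaves J via a parent).
Parents of J: {U}.
Enumerating:
  P1: J <- U -> P <- E -> K
  P2: J <- U -> P -> K
That exhausts the simple backdoor paths. Count: 2.

2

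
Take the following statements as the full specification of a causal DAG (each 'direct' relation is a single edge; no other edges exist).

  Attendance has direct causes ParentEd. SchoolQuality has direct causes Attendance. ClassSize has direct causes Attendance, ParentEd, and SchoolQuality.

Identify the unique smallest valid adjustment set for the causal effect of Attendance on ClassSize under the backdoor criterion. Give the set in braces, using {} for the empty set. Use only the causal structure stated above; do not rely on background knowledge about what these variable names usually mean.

{ParentEd}

Variables eligible for adjustment (non-descendants of Attendance, excluding Attendance and ClassSize): {ParentEd}.
Backdoor paths from Attendance to ClassSize:
  P1: Attendance <- ParentEd -> ClassSize
The empty set is not sufficient: P1 (Attendance <- ParentEd -> ClassSize) has no collider blocking it and no conditioned non-collider, so it is open.
Try {ParentEd}:
  P1: blocked at fork node ParentEd ∈ conditioning set.
{ParentEd} contains no descendant of Attendance and blocks every backdoor path.
{ParentEd} is the unique smallest valid adjustment set.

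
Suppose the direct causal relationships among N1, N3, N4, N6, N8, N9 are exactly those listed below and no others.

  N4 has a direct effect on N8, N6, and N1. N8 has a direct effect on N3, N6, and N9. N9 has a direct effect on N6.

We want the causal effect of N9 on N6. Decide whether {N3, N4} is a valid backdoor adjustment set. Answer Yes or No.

Backdoor paths from N9 to N6 (paths whose first edge points into N9):
  P1: N9 <- N8 <- N4 -> N6
  P2: N9 <- N8 -> N6
Condition 1 (no descendant of N9 in the set): holds — descendants of N9 are {N6}; none are in {N3, N4}.
Condition 2 (every backdoor path blocked by {N3, N4}):
  P1: blocked at fork node N4 ∈ conditioning set.
  P2: open — no interior node is in the conditioning set.
{N3, N4} does not satisfy the backdoor criterion.

No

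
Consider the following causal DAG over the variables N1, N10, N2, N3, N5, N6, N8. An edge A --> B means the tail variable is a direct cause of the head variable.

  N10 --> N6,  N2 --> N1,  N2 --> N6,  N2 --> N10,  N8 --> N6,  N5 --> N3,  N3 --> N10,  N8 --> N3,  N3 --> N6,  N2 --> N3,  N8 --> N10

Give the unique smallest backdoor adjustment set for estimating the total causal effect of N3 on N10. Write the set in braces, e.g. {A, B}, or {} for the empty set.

{N2, N8}

Variables eligible for adjustment (non-descendants of N3, excluding N3 and N10): {N1, N2, N5, N8}.
Backdoor paths from N3 to N10:
  P1: N3 <- N8 -> N10
  P2: N3 <- N8 -> N6 <- N2 -> N10
  P3: N3 <- N8 -> N6 <- N10
  P4: N3 <- N2 -> N10
  P5: N3 <- N2 -> N6 <- N8 -> N10
  P6: N3 <- N2 -> N6 <- N10
The empty set is not sufficient: P1 (N3 <- N8 -> N10) has no collider blocking it and no conditioned non-collider, so it is open.
Try {N2, N8}:
  P1: blocked at fork node N8 ∈ conditioning set.
  P2: blocked at fork node N8 ∈ conditioning set.
  P3: blocked at fork node N8 ∈ conditioning set.
  P4: blocked at fork node N2 ∈ conditioning set.
  P5: blocked at fork node N2 ∈ conditioning set.
  P6: blocked at fork node N2 ∈ conditioning set.
{N2, N8} contains no descendant of N3 and blocks every backdoor path.
Every element of {N2, N8} is needed (dropping N2 leaves P4 open; dropping N8 leaves P1 open), so no proper subset is valid.
Among all size-2 subsets of the eligible variables, only {N2, N8} blocks every backdoor path, so it is the unique smallest valid adjustment set.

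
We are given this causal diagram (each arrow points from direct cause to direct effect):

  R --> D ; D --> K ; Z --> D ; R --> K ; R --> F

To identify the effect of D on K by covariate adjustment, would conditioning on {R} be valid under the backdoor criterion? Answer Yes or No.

Backdoor paths from D to K (paths whose first edge points into D):
  P1: D <- R -> K
Condition 1 (no descendant of D in the set): holds — descendants of D are {K}; none are in {R}.
Condition 2 (every backdoor path blocked by {R}):
  P1: blocked at fork node R ∈ conditioning set.
{R} satisfies the backdoor criterion.

Yes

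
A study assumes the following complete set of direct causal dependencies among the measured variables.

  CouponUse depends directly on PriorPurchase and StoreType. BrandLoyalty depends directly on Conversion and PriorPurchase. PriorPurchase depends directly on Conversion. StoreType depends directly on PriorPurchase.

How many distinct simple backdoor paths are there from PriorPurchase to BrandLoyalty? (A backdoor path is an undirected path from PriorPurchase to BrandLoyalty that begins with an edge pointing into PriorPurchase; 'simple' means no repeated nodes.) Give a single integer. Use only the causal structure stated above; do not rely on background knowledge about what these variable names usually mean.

1

A backdoor path from PriorPurchase to BrandLoyalty is any simple undirected path whose first edge points into PriorPurchase (i.e. leaves PriorPurchase via a parent).
Parents of PriorPurchase: {Conversion}.
Enumerating:
  P1: PriorPurchase <- Conversion -> BrandLoyalty
That exhausts the simple backdoor paths. Count: 1.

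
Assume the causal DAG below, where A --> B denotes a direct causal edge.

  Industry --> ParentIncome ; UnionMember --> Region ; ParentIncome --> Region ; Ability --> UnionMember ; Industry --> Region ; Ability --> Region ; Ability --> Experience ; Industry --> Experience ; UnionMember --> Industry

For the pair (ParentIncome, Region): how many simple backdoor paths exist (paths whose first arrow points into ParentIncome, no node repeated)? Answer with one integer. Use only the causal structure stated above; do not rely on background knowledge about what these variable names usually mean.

5

A backdoor path from ParentIncome to Region is any simple undirected path whose first edge points into ParentIncome (i.e. leaves ParentIncome via a parent).
Parents of ParentIncome: {Industry}.
Enumerating:
  P1: ParentIncome <- Industry <- UnionMember <- Ability -> Region
  P2: ParentIncome <- Industry <- UnionMember -> Region
  P3: ParentIncome <- Industry -> Experience <- Ability -> UnionMember -> Region
  P4: ParentIncome <- Industry -> Experience <- Ability -> Region
  P5: ParentIncome <- Industry -> Region
That exhausts the simple backdoor paths. Count: 5.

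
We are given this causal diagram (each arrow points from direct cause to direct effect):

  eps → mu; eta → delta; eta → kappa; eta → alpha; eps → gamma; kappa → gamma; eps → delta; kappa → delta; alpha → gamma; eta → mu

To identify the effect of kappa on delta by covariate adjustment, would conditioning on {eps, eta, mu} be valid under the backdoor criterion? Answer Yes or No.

Backdoor paths from kappa to delta (paths whose first edge points into kappa):
  P1: kappa <- eta -> delta
  P2: kappa <- eta -> alpha -> gamma <- eps -> delta
  P3: kappa <- eta -> mu <- eps -> delta
Condition 1 (no descendant of kappa in the set): holds — descendants of kappa are {delta, gamma}; none are in {eps, eta, mu}.
Condition 2 (every backdoor path blocked by {eps, eta, mu}):
  P1: blocked at fork node eta ∈ conditioning set.
  P2: blocked at fork node eta ∈ conditioning set.
  P3: blocked at fork node eta ∈ conditioning set.
{eps, eta, mu} satisfies the backdoor criterion.

Yes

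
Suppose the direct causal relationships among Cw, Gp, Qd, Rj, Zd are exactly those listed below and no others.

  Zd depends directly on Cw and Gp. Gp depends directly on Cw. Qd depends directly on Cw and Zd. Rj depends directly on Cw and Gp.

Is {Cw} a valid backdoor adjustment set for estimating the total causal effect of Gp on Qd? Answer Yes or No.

Yes

Backdoor paths from Gp to Qd (paths whose first edge points into Gp):
  P1: Gp <- Cw -> Zd -> Qd
  P2: Gp <- Cw -> Qd
Condition 1 (no descendant of Gp in the set): holds — descendants of Gp are {Qd, Rj, Zd}; none are in {Cw}.
Condition 2 (every backdoor path blocked by {Cw}):
  P1: blocked at fork node Cw ∈ conditioning set.
  P2: blocked at fork node Cw ∈ conditioning set.
{Cw} satisfies the backdoor criterion.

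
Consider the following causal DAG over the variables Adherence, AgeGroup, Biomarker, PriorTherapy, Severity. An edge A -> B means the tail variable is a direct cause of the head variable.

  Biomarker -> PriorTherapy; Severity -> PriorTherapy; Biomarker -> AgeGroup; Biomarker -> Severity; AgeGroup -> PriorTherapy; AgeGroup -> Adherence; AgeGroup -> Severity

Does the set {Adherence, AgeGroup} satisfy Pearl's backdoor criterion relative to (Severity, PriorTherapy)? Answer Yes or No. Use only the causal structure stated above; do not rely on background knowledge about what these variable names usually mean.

No

Backdoor paths from Severity to PriorTherapy (paths whose first edge points into Severity):
  P1: Severity <- Biomarker -> AgeGroup -> PriorTherapy
  P2: Severity <- Biomarker -> PriorTherapy
  P3: Severity <- AgeGroup <- Biomarker -> PriorTherapy
  P4: Severity <- AgeGroup -> PriorTherapy
Condition 1 (no descendant of Severity in the set): holds — descendants of Severity are {PriorTherapy}; none are in {Adherence, AgeGroup}.
Condition 2 (every backdoor path blocked by {Adherence, AgeGroup}):
  P1: blocked at chain node AgeGroup ∈ conditioning set.
  P2: open — no interior node is in the conditioning set.
  P3: blocked at chain node AgeGroup ∈ conditioning set.
  P4: blocked at fork node AgeGroup ∈ conditioning set.
{Adherence, AgeGroup} does not satisfy the backdoor criterion.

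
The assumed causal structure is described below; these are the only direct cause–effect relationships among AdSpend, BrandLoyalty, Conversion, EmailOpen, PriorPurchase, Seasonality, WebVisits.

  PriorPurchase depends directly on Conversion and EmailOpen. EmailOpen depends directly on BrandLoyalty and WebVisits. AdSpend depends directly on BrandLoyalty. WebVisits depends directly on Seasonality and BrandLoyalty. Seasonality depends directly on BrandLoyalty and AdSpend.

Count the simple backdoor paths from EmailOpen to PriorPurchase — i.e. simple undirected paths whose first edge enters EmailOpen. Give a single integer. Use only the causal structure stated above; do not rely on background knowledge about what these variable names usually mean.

A backdoor path from EmailOpen to PriorPurchase is any simple undirected path whose first edge points into EmailOpen (i.e. leaves EmailOpen via a parent).
Parents of EmailOpen: {BrandLoyalty, WebVisits}.
No simple path from any parent of EmailOpen reaches PriorPurchase without revisiting EmailOpen, so there are no backdoor paths.

0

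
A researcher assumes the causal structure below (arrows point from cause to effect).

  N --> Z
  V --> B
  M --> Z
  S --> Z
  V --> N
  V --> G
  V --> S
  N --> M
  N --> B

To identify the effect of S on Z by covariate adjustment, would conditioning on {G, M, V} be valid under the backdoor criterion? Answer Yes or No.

Yes

Backdoor paths from S to Z (paths whose first edge points into S):
  P1: S <- V -> N -> M -> Z
  P2: S <- V -> N -> Z
  P3: S <- V -> B <- N -> M -> Z
  P4: S <- V -> B <- N -> Z
Condition 1 (no descendant of S in the set): holds — descendants of S are {Z}; none are in {G, M, V}.
Condition 2 (every backdoor path blocked by {G, M, V}):
  P1: blocked at fork node V ∈ conditioning set.
  P2: blocked at fork node V ∈ conditioning set.
  P3: blocked at fork node V ∈ conditioning set.
  P4: blocked at fork node V ∈ conditioning set.
{G, M, V} satisfies the backdoor criterion.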